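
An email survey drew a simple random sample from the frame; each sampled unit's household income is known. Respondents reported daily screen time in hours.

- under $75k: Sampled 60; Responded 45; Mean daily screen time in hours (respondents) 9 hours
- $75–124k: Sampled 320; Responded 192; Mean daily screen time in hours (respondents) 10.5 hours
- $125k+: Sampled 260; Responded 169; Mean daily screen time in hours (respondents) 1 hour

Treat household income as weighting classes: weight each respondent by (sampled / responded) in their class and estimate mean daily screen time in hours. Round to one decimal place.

6.5

Response rates by class: under $75k 45/60 = 75%, $75–124k 192/320 = 60%, $125k+ 169/260 = 65%.
Each respondent's weight = sampled/responded in their class; summing within a class gives n_sampled, so:
  under $75k: 60 × 9 = 540
  $75–124k: 320 × 10.5 = 3360
  $125k+: 260 × 1 = 260
Adjusted estimate = 4160 / 640 = 6.5 → 6.5.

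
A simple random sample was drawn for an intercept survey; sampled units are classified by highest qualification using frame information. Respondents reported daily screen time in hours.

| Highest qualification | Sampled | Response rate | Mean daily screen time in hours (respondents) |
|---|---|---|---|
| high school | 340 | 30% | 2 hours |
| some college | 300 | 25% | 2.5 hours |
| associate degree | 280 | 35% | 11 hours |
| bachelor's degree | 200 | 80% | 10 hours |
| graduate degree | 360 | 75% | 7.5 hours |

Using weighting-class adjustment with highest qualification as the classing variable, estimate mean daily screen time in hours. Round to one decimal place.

6.2

Inverse-response-rate weighting restores each class to its sampled count, so class totals weight by n_sampled:
  high school: 340 × 2 = 680
  some college: 300 × 2.5 = 750
  associate degree: 280 × 11 = 3080
  bachelor's degree: 200 × 10 = 2000
  graduate degree: 360 × 7.5 = 2700
Adjusted estimate = 9210 / 1,480 = 6.22297 → 6.2.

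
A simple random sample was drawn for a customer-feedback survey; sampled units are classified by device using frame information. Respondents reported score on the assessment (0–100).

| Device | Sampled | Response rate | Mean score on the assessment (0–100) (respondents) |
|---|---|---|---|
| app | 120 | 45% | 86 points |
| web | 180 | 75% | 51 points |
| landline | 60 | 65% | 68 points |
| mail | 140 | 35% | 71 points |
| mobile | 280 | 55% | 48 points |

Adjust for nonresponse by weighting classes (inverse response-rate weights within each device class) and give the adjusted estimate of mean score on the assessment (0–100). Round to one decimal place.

Weighting each respondent by the inverse class response rate inflates each class back to its sampled size, so the class weight is n_sampled:
  app: 120 × 86 = 10,320
  web: 180 × 51 = 9180
  landline: 60 × 68 = 4080
  mail: 140 × 71 = 9940
  mobile: 280 × 48 = 13,440
Adjusted estimate = 46,960 / 780 = 60.2051 → 60.2.

60.2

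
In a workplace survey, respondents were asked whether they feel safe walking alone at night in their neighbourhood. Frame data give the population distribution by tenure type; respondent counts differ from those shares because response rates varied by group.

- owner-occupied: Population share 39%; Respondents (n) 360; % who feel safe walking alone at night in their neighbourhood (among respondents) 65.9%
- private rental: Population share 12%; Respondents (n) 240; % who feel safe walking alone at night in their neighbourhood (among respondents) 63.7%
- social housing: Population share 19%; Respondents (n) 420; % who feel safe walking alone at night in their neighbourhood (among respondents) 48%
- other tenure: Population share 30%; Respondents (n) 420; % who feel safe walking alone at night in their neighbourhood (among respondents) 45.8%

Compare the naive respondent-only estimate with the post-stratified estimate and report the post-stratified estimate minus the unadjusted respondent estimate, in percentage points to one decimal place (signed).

+1.8 percentage points

Naive respondent-only estimate (weights = respondent counts):
  (360/1440)×65.9 + (240/1440)×63.7 + (420/1440)×48 + (420/1440)×45.8 = 54.45%
Post-stratified estimate weights by population shares:
  0.39×65.9 + 0.12×63.7 + 0.19×48 + 0.3×45.8 = 56.205%
Difference = 56.205 − 54.45 = 1.755 pp.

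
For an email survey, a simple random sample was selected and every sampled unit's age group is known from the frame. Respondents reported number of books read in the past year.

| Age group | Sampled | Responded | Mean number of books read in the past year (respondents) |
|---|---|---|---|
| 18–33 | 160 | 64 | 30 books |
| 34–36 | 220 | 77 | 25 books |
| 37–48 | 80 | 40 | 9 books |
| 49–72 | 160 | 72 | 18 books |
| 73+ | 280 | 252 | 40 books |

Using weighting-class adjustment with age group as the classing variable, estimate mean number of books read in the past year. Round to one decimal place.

Class response rates: 18–33 64/160 = 40%, 34–36 77/220 = 35%, 37–48 40/80 = 50%, 49–72 72/160 = 45%, 73+ 252/280 = 90%.
Each respondent's weight = sampled/responded in their class; summing within a class gives n_sampled, so:
  18–33: 160 × 30 = 4800
  34–36: 220 × 25 = 5500
  37–48: 80 × 9 = 720
  49–72: 160 × 18 = 2880
  73+: 280 × 40 = 11,200
Adjusted estimate = 25,100 / 900 = 27.8889 → 27.9.

27.9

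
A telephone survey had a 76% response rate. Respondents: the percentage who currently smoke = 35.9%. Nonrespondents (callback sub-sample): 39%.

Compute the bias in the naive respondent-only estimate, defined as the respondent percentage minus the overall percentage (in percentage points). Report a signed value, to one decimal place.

Nonresponse fraction = 1 − 0.76 = 0.24.
Bias = (nonresponse fraction) × (respondent percentage − nonrespondent percentage)
     = 0.24 × (35.9 − 39) = 0.24 × -3.1 = -0.744.

-0.7 percentage points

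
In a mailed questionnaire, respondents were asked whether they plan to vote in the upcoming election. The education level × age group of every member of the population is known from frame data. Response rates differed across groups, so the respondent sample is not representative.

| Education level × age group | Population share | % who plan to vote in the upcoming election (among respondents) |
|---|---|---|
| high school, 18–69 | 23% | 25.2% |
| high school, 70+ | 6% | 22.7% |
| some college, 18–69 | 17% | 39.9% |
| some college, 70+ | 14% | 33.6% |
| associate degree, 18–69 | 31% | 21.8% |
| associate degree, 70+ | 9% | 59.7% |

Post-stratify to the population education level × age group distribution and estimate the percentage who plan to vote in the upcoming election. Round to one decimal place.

30.8%

Post-stratification weights by population share, not respondent share:
  high school, 18–69: 0.23 × 25.2 = 5.796
  high school, 70+: 0.06 × 22.7 = 1.362
  some college, 18–69: 0.17 × 39.9 = 6.783
  some college, 70+: 0.14 × 33.6 = 4.704
  associate degree, 18–69: 0.31 × 21.8 = 6.758
  associate degree, 70+: 0.09 × 59.7 = 5.373
Post-stratified estimate = 30.776 → 30.8%.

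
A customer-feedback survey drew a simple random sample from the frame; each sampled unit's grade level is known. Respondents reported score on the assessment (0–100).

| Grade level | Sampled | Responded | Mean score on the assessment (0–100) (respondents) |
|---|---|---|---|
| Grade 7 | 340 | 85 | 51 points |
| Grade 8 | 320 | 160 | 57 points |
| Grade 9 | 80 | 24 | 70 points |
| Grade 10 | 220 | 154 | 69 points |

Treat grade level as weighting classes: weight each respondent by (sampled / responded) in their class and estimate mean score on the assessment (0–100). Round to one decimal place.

Response rates by class: Grade 7 85/340 = 25%, Grade 8 160/320 = 50%, Grade 9 24/80 = 30%, Grade 10 154/220 = 70%.
Weighting each respondent by the inverse class response rate inflates each class back to its sampled size, so the class weight is n_sampled:
  Grade 7: 340 × 51 = 17,340
  Grade 8: 320 × 57 = 18,240
  Grade 9: 80 × 70 = 5600
  Grade 10: 220 × 69 = 15,180
Adjusted estimate = 56,360 / 960 = 58.7083 → 58.7.

58.7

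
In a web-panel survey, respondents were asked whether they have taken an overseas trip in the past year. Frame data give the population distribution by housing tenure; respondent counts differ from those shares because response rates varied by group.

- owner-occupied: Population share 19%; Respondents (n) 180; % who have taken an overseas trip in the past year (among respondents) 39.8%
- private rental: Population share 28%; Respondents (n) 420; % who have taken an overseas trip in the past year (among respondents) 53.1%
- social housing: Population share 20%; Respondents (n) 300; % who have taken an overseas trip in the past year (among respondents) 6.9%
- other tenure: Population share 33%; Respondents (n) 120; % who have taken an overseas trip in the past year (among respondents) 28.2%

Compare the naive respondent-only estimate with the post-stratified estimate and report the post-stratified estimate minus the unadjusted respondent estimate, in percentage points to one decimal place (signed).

Unadjusted (pooled respondent) estimate weights by respondent counts:
  (180/1020)×39.8 + (420/1020)×53.1 + (300/1020)×6.9 + (120/1020)×28.2 = 34.2353%
Post-stratifying to population shares instead:
  0.19×39.8 + 0.28×53.1 + 0.2×6.9 + 0.33×28.2 = 33.116%
Difference = 33.116 − 34.2353 = -1.1193 pp.

-1.1 percentage points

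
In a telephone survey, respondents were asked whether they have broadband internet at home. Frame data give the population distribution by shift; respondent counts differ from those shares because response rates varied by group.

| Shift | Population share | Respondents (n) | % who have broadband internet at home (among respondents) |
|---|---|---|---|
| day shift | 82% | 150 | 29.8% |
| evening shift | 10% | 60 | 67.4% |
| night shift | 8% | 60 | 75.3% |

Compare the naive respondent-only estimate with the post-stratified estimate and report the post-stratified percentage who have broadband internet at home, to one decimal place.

Naive respondent-only estimate (weights = respondent counts):
  (150/270)×29.8 + (60/270)×67.4 + (60/270)×75.3 = 48.2667%
Reweighting by population shift shares:
  0.82×29.8 + 0.1×67.4 + 0.08×75.3 = 37.2%

37.2%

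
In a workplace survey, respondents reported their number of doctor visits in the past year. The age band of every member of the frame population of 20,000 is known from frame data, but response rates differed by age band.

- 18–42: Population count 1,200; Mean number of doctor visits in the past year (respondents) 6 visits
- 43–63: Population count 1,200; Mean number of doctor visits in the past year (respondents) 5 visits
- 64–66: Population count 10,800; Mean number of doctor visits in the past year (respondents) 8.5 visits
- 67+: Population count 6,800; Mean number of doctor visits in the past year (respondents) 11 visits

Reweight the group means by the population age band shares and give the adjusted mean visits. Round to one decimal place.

Reweight to the known age band distribution:
  18–42: (1,200/20,000) × 6 = 0.36
  43–63: (1,200/20,000) × 5 = 0.3
  64–66: (10,800/20,000) × 8.5 = 4.59
  67+: (6,800/20,000) × 11 = 3.74
Post-stratified estimate = 8.99 → 9.0.

9.0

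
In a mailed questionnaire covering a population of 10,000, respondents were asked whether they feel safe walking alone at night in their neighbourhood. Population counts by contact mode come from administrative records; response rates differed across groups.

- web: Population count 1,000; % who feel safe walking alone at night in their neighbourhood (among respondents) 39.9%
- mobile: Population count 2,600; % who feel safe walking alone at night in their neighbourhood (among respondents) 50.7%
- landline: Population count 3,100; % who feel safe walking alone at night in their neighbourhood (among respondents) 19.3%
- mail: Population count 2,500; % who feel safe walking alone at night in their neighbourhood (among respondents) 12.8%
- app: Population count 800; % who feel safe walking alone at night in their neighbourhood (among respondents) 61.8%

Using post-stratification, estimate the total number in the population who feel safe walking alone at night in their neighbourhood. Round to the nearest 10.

Apply each group's respondent rate to its population count:
  web: 1,000 × 39.9% = 399
  mobile: 2,600 × 50.7% = 1318.2
  landline: 3,100 × 19.3% = 598.3
  mail: 2,500 × 12.8% = 320
  app: 800 × 61.8% = 494.4
Estimated total = 3129.9 → 3,130.

3,130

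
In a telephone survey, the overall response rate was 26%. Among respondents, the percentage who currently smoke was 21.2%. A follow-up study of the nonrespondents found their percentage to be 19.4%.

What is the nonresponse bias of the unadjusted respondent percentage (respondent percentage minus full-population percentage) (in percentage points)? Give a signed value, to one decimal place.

Nonresponse fraction = 1 − 0.26 = 0.74.
Bias = (nonresponse fraction) × (respondent percentage − nonrespondent percentage)
     = 0.74 × (21.2 − 19.4) = 0.74 × 1.8 = 1.332.

+1.3 percentage points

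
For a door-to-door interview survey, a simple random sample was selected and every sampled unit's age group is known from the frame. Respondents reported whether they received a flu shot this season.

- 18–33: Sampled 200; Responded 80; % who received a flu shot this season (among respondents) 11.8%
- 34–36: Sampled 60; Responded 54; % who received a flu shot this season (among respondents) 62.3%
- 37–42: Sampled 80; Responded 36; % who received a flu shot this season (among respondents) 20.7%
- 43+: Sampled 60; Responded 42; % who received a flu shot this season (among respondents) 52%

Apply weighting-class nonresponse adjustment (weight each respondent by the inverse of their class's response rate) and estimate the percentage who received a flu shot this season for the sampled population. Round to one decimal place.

Response rates by class: 18–33 80/200 = 40%, 34–36 54/60 = 90%, 37–42 36/80 = 45%, 43+ 42/60 = 70%.
Inverse-response-rate weighting restores each class to its sampled count, so class totals weight by n_sampled:
  18–33: 200 × 11.8 = 2360
  34–36: 60 × 62.3 = 3738
  37–42: 80 × 20.7 = 1656
  43+: 60 × 52 = 3120
Adjusted estimate = 10,874 / 400 = 27.185 → 27.2%.

27.2%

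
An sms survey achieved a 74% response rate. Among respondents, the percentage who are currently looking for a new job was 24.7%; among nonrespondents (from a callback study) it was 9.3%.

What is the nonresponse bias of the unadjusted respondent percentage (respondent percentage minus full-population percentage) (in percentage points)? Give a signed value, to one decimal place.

Nonresponse fraction = 1 − 0.74 = 0.26.
Bias = (nonresponse fraction) × (respondent percentage − nonrespondent percentage)
     = 0.26 × (24.7 − 9.3) = 0.26 × 15.4 = 4.004.

+4.0 percentage points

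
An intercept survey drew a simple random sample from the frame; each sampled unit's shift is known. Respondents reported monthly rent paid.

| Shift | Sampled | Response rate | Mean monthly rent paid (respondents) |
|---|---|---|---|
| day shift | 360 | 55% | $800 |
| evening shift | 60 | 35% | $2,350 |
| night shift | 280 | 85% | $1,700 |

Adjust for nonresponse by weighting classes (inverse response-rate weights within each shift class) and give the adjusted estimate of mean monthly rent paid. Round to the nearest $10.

$1,290

Inverse-response-rate weighting restores each class to its sampled count, so class totals weight by n_sampled:
  day shift: 360 × 800 = 288,000
  evening shift: 60 × 2350 = 141,000
  night shift: 280 × 1700 = 476,000
Adjusted estimate = 905,000 / 700 = 1292.86 → $1,290.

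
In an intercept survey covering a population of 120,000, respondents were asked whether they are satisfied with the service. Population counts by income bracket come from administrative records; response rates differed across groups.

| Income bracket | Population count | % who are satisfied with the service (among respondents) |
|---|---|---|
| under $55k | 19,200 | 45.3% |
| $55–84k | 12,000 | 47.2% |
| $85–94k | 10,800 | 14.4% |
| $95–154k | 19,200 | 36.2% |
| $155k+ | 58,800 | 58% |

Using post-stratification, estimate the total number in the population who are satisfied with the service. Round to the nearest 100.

Estimated count per cell = population count × respondent percentage:
  under $55k: 19,200 × 45.3% = 8697.6
  $55–84k: 12,000 × 47.2% = 5664
  $85–94k: 10,800 × 14.4% = 1555.2
  $95–154k: 19,200 × 36.2% = 6950.4
  $155k+: 58,800 × 58% = 34,104
Estimated total = 56971.2 → 57,000.

57,000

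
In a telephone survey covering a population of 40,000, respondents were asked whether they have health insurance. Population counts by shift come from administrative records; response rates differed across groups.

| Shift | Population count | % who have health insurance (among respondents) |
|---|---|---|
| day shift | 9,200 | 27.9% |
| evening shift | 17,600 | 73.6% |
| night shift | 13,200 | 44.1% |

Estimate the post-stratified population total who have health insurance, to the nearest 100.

Each cell contributes its population count × the respondent rate:
  day shift: 9,200 × 27.9% = 2566.8
  evening shift: 17,600 × 73.6% = 12953.6
  night shift: 13,200 × 44.1% = 5821.2
Estimated total = 21341.6 → 21,300.

21,300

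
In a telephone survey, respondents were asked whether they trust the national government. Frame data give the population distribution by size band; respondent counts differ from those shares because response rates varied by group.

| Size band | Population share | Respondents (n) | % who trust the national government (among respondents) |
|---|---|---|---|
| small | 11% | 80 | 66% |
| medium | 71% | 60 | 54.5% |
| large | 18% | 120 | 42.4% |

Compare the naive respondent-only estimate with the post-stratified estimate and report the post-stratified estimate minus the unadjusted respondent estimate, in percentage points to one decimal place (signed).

+1.1 percentage points

Without adjustment, the pooled respondent share is:
  (80/260)×66 + (60/260)×54.5 + (120/260)×42.4 = 52.4538%
Post-stratified estimate weights by population shares:
  0.11×66 + 0.71×54.5 + 0.18×42.4 = 53.587%
Difference = 53.587 − 52.4538 = 1.1332 pp.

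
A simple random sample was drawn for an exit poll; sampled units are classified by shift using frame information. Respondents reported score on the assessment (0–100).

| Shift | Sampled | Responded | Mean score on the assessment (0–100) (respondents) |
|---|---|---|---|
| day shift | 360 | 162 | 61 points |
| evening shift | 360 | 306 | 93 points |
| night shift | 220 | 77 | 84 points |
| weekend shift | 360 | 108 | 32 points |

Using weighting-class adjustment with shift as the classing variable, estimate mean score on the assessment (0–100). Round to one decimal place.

Class response rates: day shift 162/360 = 45%, evening shift 306/360 = 85%, night shift 77/220 = 35%, weekend shift 108/360 = 30%.
Weighting each respondent by the inverse class response rate inflates each class back to its sampled size, so the class weight is n_sampled:
  day shift: 360 × 61 = 21,960
  evening shift: 360 × 93 = 33,480
  night shift: 220 × 84 = 18,480
  weekend shift: 360 × 32 = 11,520
Adjusted estimate = 85,440 / 1,300 = 65.7231 → 65.7.

65.7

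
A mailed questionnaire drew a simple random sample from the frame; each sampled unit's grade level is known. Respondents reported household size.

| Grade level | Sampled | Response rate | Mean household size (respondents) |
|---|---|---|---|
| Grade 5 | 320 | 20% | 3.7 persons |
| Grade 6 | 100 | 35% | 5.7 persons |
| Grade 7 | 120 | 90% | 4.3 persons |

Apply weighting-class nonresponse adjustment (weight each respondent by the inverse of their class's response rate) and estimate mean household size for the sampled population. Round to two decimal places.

4.20

Weighting each respondent by the inverse class response rate inflates each class back to its sampled size, so the class weight is n_sampled:
  Grade 5: 320 × 3.7 = 1184
  Grade 6: 100 × 5.7 = 570
  Grade 7: 120 × 4.3 = 516
Adjusted estimate = 2270 / 540 = 4.2037 → 4.20.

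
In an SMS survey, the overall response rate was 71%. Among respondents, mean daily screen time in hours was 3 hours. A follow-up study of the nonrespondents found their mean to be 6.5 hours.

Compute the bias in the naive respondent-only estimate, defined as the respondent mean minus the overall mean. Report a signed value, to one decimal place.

-1.0

Nonresponse fraction = 1 − 0.71 = 0.29.
Bias = (nonresponse fraction) × (respondent mean − nonrespondent mean)
     = 0.29 × (3 − 6.5) = 0.29 × -3.5 = -1.015.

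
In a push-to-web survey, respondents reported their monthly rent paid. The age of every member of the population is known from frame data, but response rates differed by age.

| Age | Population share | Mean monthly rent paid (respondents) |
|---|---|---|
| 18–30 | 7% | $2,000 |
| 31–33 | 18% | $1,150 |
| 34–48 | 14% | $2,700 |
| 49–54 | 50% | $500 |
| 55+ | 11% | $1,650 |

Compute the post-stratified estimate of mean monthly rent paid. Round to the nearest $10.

Reweight to the known age distribution:
  18–30: 0.07 × 2000 = 140
  31–33: 0.18 × 1150 = 207
  34–48: 0.14 × 2700 = 378
  49–54: 0.5 × 500 = 250
  55+: 0.11 × 1650 = 181.5
Post-stratified estimate = 1156.5 → $1,160.

$1,160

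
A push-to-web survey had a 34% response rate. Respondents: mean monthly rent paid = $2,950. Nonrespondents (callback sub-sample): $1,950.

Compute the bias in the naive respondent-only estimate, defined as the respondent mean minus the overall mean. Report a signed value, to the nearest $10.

Nonresponse fraction = 1 − 0.34 = 0.66.
Bias = (nonresponse fraction) × (respondent mean − nonrespondent mean)
     = 0.66 × (2950 − 1950) = 0.66 × 1000 = 660.

+$660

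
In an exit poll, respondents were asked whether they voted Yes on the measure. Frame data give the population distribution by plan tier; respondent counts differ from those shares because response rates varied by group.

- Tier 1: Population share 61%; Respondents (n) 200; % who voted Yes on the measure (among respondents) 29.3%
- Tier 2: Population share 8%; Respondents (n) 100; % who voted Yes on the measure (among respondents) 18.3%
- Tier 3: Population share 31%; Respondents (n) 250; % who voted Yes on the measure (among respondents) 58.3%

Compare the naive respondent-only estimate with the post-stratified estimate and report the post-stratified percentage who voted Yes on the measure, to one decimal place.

Unadjusted (pooled respondent) estimate weights by respondent counts:
  (200/550)×29.3 + (100/550)×18.3 + (250/550)×58.3 = 40.4818%
Post-stratified estimate weights by population shares:
  0.61×29.3 + 0.08×18.3 + 0.31×58.3 = 37.41%

37.4%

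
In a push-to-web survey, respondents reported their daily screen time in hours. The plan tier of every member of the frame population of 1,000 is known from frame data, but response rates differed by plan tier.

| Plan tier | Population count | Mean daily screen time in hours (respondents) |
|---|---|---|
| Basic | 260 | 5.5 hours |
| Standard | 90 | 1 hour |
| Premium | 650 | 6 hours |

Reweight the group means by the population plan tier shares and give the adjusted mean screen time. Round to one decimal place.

Weight each group's respondent value by its population share:
  Basic: (260/1,000) × 5.5 = 1.43
  Standard: (90/1,000) × 1 = 0.09
  Premium: (650/1,000) × 6 = 3.9
Post-stratified estimate = 5.42 → 5.4.

5.4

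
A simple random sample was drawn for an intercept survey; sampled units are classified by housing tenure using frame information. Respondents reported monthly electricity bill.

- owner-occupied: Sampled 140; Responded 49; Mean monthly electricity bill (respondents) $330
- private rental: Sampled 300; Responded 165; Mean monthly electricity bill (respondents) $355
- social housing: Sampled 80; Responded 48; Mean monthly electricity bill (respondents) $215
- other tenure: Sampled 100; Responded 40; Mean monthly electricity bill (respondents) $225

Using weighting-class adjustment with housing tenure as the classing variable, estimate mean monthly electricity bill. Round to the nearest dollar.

Class response rates: owner-occupied 49/140 = 35%, private rental 165/300 = 55%, social housing 48/80 = 60%, other tenure 40/100 = 40%.
With weight = n_sampled/n_responded per class, the weighted class total is n_sampled:
  owner-occupied: 140 × 330 = 46,200
  private rental: 300 × 355 = 106,500
  social housing: 80 × 215 = 17,200
  other tenure: 100 × 225 = 22,500
Adjusted estimate = 192,400 / 620 = 310.323 → $310.

$310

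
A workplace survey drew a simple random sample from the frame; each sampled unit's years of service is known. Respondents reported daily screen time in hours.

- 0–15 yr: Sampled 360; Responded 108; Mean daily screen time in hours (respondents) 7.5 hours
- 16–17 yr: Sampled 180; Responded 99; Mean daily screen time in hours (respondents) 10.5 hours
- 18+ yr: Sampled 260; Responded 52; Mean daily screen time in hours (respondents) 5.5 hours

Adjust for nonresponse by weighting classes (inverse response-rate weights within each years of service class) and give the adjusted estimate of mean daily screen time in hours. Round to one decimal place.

7.5

Response rates by class: 0–15 yr 108/360 = 30%, 16–17 yr 99/180 = 55%, 18+ yr 52/260 = 20%.
Weighting each respondent by the inverse class response rate inflates each class back to its sampled size, so the class weight is n_sampled:
  0–15 yr: 360 × 7.5 = 2700
  16–17 yr: 180 × 10.5 = 1890
  18+ yr: 260 × 5.5 = 1430
Adjusted estimate = 6020 / 800 = 7.525 → 7.5.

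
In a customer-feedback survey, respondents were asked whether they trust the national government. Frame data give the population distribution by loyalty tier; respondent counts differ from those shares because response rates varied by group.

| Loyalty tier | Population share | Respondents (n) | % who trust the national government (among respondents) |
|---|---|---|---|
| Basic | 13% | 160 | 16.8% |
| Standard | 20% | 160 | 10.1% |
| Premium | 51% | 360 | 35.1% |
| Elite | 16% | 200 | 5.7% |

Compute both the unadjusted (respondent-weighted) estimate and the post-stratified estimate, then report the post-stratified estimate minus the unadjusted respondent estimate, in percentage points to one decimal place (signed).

+2.5 percentage points

Unadjusted (pooled respondent) estimate weights by respondent counts:
  (160/880)×16.8 + (160/880)×10.1 + (360/880)×35.1 + (200/880)×5.7 = 20.5455%
Post-stratifying to population shares instead:
  0.13×16.8 + 0.2×10.1 + 0.51×35.1 + 0.16×5.7 = 23.017%
Difference = 23.017 − 20.5455 = 2.4715 pp.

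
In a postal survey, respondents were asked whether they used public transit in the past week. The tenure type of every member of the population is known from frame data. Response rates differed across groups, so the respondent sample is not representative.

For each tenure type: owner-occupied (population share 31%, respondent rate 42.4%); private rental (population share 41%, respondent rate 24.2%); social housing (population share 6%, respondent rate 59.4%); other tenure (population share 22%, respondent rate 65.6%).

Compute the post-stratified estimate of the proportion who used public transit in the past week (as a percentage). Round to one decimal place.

Weight each group's respondent value by its population share:
  owner-occupied: 0.31 × 42.4 = 13.144
  private rental: 0.41 × 24.2 = 9.922
  social housing: 0.06 × 59.4 = 3.564
  other tenure: 0.22 × 65.6 = 14.432
Post-stratified estimate = 41.062 → 41.1%.

41.1%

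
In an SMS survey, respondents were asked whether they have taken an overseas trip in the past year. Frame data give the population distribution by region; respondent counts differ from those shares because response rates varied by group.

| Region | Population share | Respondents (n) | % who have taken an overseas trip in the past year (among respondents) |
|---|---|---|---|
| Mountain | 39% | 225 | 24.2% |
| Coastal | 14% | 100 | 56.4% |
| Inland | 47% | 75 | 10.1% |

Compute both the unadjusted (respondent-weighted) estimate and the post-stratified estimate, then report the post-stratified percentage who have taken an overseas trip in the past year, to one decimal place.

22.1%

Without adjustment, the pooled respondent share is:
  (225/400)×24.2 + (100/400)×56.4 + (75/400)×10.1 = 29.6062%
Post-stratifying to population shares instead:
  0.39×24.2 + 0.14×56.4 + 0.47×10.1 = 22.081%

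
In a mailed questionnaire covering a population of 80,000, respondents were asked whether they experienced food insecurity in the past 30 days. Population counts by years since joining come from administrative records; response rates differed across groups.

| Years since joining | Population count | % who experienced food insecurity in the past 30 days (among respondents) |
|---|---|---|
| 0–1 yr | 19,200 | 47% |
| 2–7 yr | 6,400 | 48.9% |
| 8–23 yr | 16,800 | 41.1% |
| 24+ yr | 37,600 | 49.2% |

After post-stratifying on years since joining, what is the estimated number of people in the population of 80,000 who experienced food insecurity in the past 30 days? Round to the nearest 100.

Each cell contributes its population count × the respondent rate:
  0–1 yr: 19,200 × 47% = 9024
  2–7 yr: 6,400 × 48.9% = 3129.6
  8–23 yr: 16,800 × 41.1% = 6904.8
  24+ yr: 37,600 × 49.2% = 18499.2
Estimated total = 37557.6 → 37,600.

37,600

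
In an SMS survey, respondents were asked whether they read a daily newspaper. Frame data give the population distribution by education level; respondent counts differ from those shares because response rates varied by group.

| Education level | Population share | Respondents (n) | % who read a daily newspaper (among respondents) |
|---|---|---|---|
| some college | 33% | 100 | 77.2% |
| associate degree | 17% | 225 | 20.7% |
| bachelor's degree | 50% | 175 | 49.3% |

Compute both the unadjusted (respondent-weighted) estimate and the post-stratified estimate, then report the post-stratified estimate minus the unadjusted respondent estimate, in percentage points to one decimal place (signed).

Naive respondent-only estimate (weights = respondent counts):
  (100/500)×77.2 + (225/500)×20.7 + (175/500)×49.3 = 42.01%
Post-stratified estimate weights by population shares:
  0.33×77.2 + 0.17×20.7 + 0.5×49.3 = 53.645%
Difference = 53.645 − 42.01 = 11.635 pp.

+11.6 percentage points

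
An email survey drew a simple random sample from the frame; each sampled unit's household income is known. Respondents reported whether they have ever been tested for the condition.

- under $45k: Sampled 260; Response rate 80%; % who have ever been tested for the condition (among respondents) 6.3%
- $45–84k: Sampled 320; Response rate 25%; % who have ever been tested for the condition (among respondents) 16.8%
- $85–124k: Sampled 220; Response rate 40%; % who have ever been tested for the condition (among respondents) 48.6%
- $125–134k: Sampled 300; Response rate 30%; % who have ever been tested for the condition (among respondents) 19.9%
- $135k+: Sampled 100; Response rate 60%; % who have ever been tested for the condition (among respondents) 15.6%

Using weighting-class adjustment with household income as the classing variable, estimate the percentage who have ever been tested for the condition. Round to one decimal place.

With weight = n_sampled/n_responded per class, the weighted class total is n_sampled:
  under $45k: 260 × 6.3 = 1638
  $45–84k: 320 × 16.8 = 5376
  $85–124k: 220 × 48.6 = 10,692
  $125–134k: 300 × 19.9 = 5970
  $135k+: 100 × 15.6 = 1560
Adjusted estimate = 25,236 / 1,200 = 21.03 → 21.0%.

21.0%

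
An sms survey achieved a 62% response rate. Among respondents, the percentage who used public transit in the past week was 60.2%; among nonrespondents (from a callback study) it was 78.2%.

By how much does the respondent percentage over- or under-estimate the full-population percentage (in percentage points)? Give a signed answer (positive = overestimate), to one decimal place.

Nonresponse fraction = 1 − 0.62 = 0.38.
Bias = (nonresponse fraction) × (respondent percentage − nonrespondent percentage)
     = 0.38 × (60.2 − 78.2) = 0.38 × -18 = -6.84.

-6.8 percentage points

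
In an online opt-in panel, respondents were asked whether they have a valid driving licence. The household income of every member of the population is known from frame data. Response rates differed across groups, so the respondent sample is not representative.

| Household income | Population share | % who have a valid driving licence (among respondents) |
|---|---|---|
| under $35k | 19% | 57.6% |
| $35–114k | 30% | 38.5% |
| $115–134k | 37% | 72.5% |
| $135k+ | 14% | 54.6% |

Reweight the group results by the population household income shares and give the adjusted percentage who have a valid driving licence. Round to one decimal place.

Reweight to the known household income distribution:
  under $35k: 0.19 × 57.6 = 10.944
  $35–114k: 0.3 × 38.5 = 11.55
  $115–134k: 0.37 × 72.5 = 26.825
  $135k+: 0.14 × 54.6 = 7.644
Post-stratified estimate = 56.963 → 57.0%.

57.0%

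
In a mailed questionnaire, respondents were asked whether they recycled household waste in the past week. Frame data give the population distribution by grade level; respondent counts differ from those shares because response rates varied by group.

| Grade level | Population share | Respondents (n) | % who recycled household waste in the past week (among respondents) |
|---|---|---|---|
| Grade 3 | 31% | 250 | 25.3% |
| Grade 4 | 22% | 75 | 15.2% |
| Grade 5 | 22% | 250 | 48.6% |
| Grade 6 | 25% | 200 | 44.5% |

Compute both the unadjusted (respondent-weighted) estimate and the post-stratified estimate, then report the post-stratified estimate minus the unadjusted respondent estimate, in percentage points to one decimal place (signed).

Without adjustment, the pooled respondent share is:
  (250/775)×25.3 + (75/775)×15.2 + (250/775)×48.6 + (200/775)×44.5 = 36.7935%
Post-stratified estimate weights by population shares:
  0.31×25.3 + 0.22×15.2 + 0.22×48.6 + 0.25×44.5 = 33.004%
Difference = 33.004 − 36.7935 = -3.7895 pp.

-3.8 percentage points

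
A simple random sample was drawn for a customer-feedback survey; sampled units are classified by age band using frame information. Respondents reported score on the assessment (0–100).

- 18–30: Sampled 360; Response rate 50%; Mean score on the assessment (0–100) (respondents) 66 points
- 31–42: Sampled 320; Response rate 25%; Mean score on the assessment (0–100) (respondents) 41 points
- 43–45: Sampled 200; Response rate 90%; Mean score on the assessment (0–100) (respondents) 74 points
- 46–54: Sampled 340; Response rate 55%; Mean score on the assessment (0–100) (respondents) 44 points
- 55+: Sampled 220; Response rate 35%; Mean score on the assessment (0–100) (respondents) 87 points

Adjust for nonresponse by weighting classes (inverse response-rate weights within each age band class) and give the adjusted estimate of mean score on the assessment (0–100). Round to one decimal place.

59.6

Inverse-response-rate weighting restores each class to its sampled count, so class totals weight by n_sampled:
  18–30: 360 × 66 = 23,760
  31–42: 320 × 41 = 13,120
  43–45: 200 × 74 = 14,800
  46–54: 340 × 44 = 14,960
  55+: 220 × 87 = 19,140
Adjusted estimate = 85,780 / 1,440 = 59.5694 → 59.6.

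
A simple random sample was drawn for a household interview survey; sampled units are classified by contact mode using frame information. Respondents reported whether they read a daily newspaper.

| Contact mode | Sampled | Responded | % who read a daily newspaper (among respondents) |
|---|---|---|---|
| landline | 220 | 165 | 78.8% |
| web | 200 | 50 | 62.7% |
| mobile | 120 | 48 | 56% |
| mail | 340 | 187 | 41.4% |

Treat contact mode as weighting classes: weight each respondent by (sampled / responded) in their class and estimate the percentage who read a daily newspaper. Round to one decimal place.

57.6%

Class response rates: landline 165/220 = 75%, web 50/200 = 25%, mobile 48/120 = 40%, mail 187/340 = 55%.
With weight = n_sampled/n_responded per class, the weighted class total is n_sampled:
  landline: 220 × 78.8 = 17,336
  web: 200 × 62.7 = 12,540
  mobile: 120 × 56 = 6720
  mail: 340 × 41.4 = 14,076
Adjusted estimate = 50,672 / 880 = 57.5818 → 57.6%.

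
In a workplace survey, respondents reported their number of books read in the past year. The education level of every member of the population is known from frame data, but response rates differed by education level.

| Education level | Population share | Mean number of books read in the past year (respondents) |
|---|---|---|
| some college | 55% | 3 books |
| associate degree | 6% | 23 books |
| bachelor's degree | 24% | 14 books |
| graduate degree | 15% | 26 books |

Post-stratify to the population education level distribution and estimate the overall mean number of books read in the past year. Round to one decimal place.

10.3

Each cell contributes population-share × respondent value:
  some college: 0.55 × 3 = 1.65
  associate degree: 0.06 × 23 = 1.38
  bachelor's degree: 0.24 × 14 = 3.36
  graduate degree: 0.15 × 26 = 3.9
Post-stratified estimate = 10.29 → 10.3.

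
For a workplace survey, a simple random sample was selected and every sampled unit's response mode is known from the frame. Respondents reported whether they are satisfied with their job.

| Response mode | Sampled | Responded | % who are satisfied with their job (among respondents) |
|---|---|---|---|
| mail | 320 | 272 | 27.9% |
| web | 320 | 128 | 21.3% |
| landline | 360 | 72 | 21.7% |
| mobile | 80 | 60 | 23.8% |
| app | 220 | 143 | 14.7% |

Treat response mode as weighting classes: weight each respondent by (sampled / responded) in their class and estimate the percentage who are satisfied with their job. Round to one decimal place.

22.1%

Class response rates: mail 272/320 = 85%, web 128/320 = 40%, landline 72/360 = 20%, mobile 60/80 = 75%, app 143/220 = 65%.
Each respondent's weight = sampled/responded in their class; summing within a class gives n_sampled, so:
  mail: 320 × 27.9 = 8928
  web: 320 × 21.3 = 6816
  landline: 360 × 21.7 = 7812
  mobile: 80 × 23.8 = 1904
  app: 220 × 14.7 = 3234
Adjusted estimate = 28,694 / 1,300 = 22.0723 → 22.1%.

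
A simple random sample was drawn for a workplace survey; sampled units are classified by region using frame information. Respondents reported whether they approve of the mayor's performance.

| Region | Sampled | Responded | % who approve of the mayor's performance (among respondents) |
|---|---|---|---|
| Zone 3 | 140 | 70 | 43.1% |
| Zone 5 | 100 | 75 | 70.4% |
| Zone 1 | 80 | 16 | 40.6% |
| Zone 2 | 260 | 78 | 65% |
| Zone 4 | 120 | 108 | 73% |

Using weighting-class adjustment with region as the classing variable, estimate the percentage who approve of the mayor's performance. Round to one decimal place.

60.0%

Response rates by class: Zone 3 70/140 = 50%, Zone 5 75/100 = 75%, Zone 1 16/80 = 20%, Zone 2 78/260 = 30%, Zone 4 108/120 = 90%.
Inverse-response-rate weighting restores each class to its sampled count, so class totals weight by n_sampled:
  Zone 3: 140 × 43.1 = 6034
  Zone 5: 100 × 70.4 = 7040
  Zone 1: 80 × 40.6 = 3248
  Zone 2: 260 × 65 = 16,900
  Zone 4: 120 × 73 = 8760
Adjusted estimate = 41,982 / 700 = 59.9743 → 60.0%.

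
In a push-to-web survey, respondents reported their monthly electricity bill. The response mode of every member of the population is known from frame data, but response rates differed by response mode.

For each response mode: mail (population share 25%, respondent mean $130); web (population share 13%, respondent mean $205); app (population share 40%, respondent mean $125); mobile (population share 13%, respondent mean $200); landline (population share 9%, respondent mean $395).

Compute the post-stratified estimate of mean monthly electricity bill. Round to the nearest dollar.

Reweight to the known response mode distribution:
  mail: 0.25 × 130 = 32.5
  web: 0.13 × 205 = 26.65
  app: 0.4 × 125 = 50
  mobile: 0.13 × 200 = 26
  landline: 0.09 × 395 = 35.55
Post-stratified estimate = 170.7 → $171.

$171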